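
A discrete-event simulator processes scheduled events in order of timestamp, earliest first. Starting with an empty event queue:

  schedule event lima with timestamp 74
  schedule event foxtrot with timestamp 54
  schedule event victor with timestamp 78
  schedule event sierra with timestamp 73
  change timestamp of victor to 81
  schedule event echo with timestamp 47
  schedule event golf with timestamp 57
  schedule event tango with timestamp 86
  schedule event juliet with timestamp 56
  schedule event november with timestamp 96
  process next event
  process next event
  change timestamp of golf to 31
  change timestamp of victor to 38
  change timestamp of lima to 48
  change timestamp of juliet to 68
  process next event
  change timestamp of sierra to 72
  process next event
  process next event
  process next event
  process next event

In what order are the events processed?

add lima (timestamp 74) → {lima:74}
add foxtrot (timestamp 54) → {foxtrot:54, lima:74}
add victor (timestamp 78) → {foxtrot:54, lima:74, victor:78}
add sierra (timestamp 73) → {foxtrot:54, sierra:73, lima:74, victor:78}
update victor to timestamp 81 → {foxtrot:54, sierra:73, lima:74, victor:81}
add echo (timestamp 47) → {echo:47, foxtrot:54, sierra:73, lima:74, victor:81}
add golf (timestamp 57) → {echo:47, foxtrot:54, golf:57, sierra:73, lima:74, victor:81}
add tango (timestamp 86) → {echo:47, foxtrot:54, golf:57, sierra:73, lima:74, victor:81, tango:86}
add juliet (timestamp 56) → {echo:47, foxtrot:54, juliet:56, golf:57, sierra:73, lima:74, victor:81, tango:86}
add november (timestamp 96) → {echo:47, foxtrot:54, juliet:56, golf:57, sierra:73, lima:74, victor:81, tango:86, november:96}
process next event → echo; now {foxtrot:54, juliet:56, golf:57, sierra:73, lima:74, victor:81, tango:86, november:96}
process next event → foxtrot; now {juliet:56, golf:57, sierra:73, lima:74, victor:81, tango:86, november:96}
update golf to timestamp 31 → {golf:31, juliet:56, sierra:73, lima:74, victor:81, tango:86, november:96}
update victor to timestamp 38 → {golf:31, victor:38, juliet:56, sierra:73, lima:74, tango:86, november:96}
update lima to timestamp 48 → {golf:31, victor:38, lima:48, juliet:56, sierra:73, tango:86, november:96}
update juliet to timestamp 68 → {golf:31, victor:38, lima:48, juliet:68, sierra:73, tango:86, november:96}
process next event → golf; now {victor:38, lima:48, juliet:68, sierra:73, tango:86, november:96}
update sierra to timestamp 72 → {victor:38, lima:48, juliet:68, sierra:72, tango:86, november:96}
process next event → victor; now {lima:48, juliet:68, sierra:72, tango:86, november:96}
process next event → lima; now {juliet:68, sierra:72, tango:86, november:96}
process next event → juliet; now {sierra:72, tango:86, november:96}
process next event → sierra; now {tango:86, november:96}

echo, foxtrot, golf, victor, lima, juliet, sierra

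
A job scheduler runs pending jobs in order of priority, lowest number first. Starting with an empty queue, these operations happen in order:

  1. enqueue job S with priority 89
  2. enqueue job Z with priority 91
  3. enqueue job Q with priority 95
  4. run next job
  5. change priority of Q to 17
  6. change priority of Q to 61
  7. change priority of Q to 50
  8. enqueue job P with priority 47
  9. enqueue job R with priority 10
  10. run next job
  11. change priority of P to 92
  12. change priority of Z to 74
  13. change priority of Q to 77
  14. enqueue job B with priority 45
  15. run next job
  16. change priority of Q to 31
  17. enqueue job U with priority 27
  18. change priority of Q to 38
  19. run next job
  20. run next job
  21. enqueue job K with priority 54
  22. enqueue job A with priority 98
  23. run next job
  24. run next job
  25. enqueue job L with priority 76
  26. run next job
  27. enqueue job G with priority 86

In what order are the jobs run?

S, R, B, U, Q, K, Z, L

add S (priority 89) → {S:89}
add Z (priority 91) → {S:89, Z:91}
add Q (priority 95) → {S:89, Z:91, Q:95}
run next job → S; now {Z:91, Q:95}
update Q to priority 17 → {Q:17, Z:91}
update Q to priority 61 → {Q:61, Z:91}
update Q to priority 50 → {Q:50, Z:91}
add P (priority 47) → {P:47, Q:50, Z:91}
add R (priority 10) → {R:10, P:47, Q:50, Z:91}
run next job → R; now {P:47, Q:50, Z:91}
update P to priority 92 → {Q:50, Z:91, P:92}
update Z to priority 74 → {Q:50, Z:74, P:92}
update Q to priority 77 → {Z:74, Q:77, P:92}
add B (priority 45) → {B:45, Z:74, Q:77, P:92}
run next job → B; now {Z:74, Q:77, P:92}
update Q to priority 31 → {Q:31, Z:74, P:92}
add U (priority 27) → {U:27, Q:31, Z:74, P:92}
update Q to priority 38 → {U:27, Q:38, Z:74, P:92}
run next job → U; now {Q:38, Z:74, P:92}
run next job → Q; now {Z:74, P:92}
add K (priority 54) → {K:54, Z:74, P:92}
add A (priority 98) → {K:54, Z:74, P:92, A:98}
run next job → K; now {Z:74, P:92, A:98}
run next job → Z; now {P:92, A:98}
add L (priority 76) → {L:76, P:92, A:98}
run next job → L; now {P:92, A:98}
add G (priority 86) → {G:86, P:92, A:98}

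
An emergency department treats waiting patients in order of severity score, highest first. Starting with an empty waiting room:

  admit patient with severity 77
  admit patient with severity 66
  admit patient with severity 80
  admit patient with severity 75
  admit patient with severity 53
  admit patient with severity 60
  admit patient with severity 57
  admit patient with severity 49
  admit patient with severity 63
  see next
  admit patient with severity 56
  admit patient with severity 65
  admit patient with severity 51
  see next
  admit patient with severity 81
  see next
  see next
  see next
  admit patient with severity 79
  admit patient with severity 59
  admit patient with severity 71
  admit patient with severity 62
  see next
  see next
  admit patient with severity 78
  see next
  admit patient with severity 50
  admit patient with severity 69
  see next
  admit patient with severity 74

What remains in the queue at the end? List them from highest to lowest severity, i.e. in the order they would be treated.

74, 65, 63, 62, 60, 59, 57, 56, 53, 51, 50, 49

insert 77 → {77}
insert 66 → {77, 66}
insert 80 → {80, 77, 66}
insert 75 → {80, 77, 75, 66}
insert 53 → {80, 77, 75, 66, 53}
insert 60 → {80, 77, 75, 66, 60, 53}
insert 57 → {80, 77, 75, 66, 60, 57, 53}
insert 49 → {80, 77, 75, 66, 60, 57, 53, 49}
insert 63 → {80, 77, 75, 66, 63, 60, 57, 53, 49}
see next → 80; now {77, 75, 66, 63, 60, 57, 53, 49}
insert 56 → {77, 75, 66, 63, 60, 57, 56, 53, 49}
insert 65 → {77, 75, 66, 65, 63, 60, 57, 56, 53, 49}
insert 51 → {77, 75, 66, 65, 63, 60, 57, 56, 53, 51, 49}
see next → 77; now {75, 66, 65, 63, 60, 57, 56, 53, 51, 49}
insert 81 → {81, 75, 66, 65, 63, 60, 57, 56, 53, 51, 49}
see next → 81; now {75, 66, 65, 63, 60, 57, 56, 53, 51, 49}
see next → 75; now {66, 65, 63, 60, 57, 56, 53, 51, 49}
see next → 66; now {65, 63, 60, 57, 56, 53, 51, 49}
insert 79 → {79, 65, 63, 60, 57, 56, 53, 51, 49}
insert 59 → {79, 65, 63, 60, 59, 57, 56, 53, 51, 49}
insert 71 → {79, 71, 65, 63, 60, 59, 57, 56, 53, 51, 49}
insert 62 → {79, 71, 65, 63, 62, 60, 59, 57, 56, 53, 51, 49}
see next → 79; now {71, 65, 63, 62, 60, 59, 57, 56, 53, 51, 49}
see next → 71; now {65, 63, 62, 60, 59, 57, 56, 53, 51, 49}
insert 78 → {78, 65, 63, 62, 60, 59, 57, 56, 53, 51, 49}
see next → 78; now {65, 63, 62, 60, 59, 57, 56, 53, 51, 49}
insert 50 → {65, 63, 62, 60, 59, 57, 56, 53, 51, 50, 49}
insert 69 → {69, 65, 63, 62, 60, 59, 57, 56, 53, 51, 50, 49}
see next → 69; now {65, 63, 62, 60, 59, 57, 56, 53, 51, 50, 49}
insert 74 → {74, 65, 63, 62, 60, 59, 57, 56, 53, 51, 50, 49}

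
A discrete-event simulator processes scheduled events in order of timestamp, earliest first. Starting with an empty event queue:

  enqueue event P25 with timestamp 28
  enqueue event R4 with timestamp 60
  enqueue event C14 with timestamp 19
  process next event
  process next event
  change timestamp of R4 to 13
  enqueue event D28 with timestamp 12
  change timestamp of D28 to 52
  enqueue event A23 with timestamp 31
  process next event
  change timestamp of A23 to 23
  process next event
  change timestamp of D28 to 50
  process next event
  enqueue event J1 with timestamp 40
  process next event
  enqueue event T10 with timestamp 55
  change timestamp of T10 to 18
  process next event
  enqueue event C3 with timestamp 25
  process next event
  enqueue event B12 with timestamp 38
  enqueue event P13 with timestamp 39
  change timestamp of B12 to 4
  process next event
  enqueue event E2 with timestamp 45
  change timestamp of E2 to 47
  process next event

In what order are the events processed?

add P25 (timestamp 28) → {P25:28}
add R4 (timestamp 60) → {P25:28, R4:60}
add C14 (timestamp 19) → {C14:19, P25:28, R4:60}
process next event → C14; now {P25:28, R4:60}
process next event → P25; now {R4:60}
update R4 to timestamp 13 → {R4:13}
add D28 (timestamp 12) → {D28:12, R4:13}
update D28 to timestamp 52 → {R4:13, D28:52}
add A23 (timestamp 31) → {R4:13, A23:31, D28:52}
process next event → R4; now {A23:31, D28:52}
update A23 to timestamp 23 → {A23:23, D28:52}
process next event → A23; now {D28:52}
update D28 to timestamp 50 → {D28:50}
process next event → D28; now {}
add J1 (timestamp 40) → {J1:40}
process next event → J1; now {}
add T10 (timestamp 55) → {T10:55}
update T10 to timestamp 18 → {T10:18}
process next event → T10; now {}
add C3 (timestamp 25) → {C3:25}
process next event → C3; now {}
add B12 (timestamp 38) → {B12:38}
add P13 (timestamp 39) → {B12:38, P13:39}
update B12 to timestamp 4 → {B12:4, P13:39}
process next event → B12; now {P13:39}
add E2 (timestamp 45) → {P13:39, E2:45}
update E2 to timestamp 47 → {P13:39, E2:47}
process next event → P13; now {E2:47}

C14, P25, R4, A23, D28, J1, T10, C3, B12, P13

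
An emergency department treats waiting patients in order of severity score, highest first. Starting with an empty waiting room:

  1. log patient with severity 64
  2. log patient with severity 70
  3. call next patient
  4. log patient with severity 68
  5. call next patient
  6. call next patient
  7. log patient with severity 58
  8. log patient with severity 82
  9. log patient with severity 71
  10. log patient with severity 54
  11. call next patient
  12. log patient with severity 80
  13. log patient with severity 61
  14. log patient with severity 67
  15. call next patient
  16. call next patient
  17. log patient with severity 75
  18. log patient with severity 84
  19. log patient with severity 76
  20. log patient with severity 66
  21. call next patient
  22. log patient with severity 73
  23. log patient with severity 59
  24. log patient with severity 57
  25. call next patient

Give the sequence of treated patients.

70 → 68 → 64 → 82 → 80 → 71 → 84 → 76

insert 64 → {64}
insert 70 → {70, 64}
call next patient → 70; now {64}
insert 68 → {68, 64}
call next patient → 68; now {64}
call next patient → 64; now {}
insert 58 → {58}
insert 82 → {82, 58}
insert 71 → {82, 71, 58}
insert 54 → {82, 71, 58, 54}
call next patient → 82; now {71, 58, 54}
insert 80 → {80, 71, 58, 54}
insert 61 → {80, 71, 61, 58, 54}
insert 67 → {80, 71, 67, 61, 58, 54}
call next patient → 80; now {71, 67, 61, 58, 54}
call next patient → 71; now {67, 61, 58, 54}
insert 75 → {75, 67, 61, 58, 54}
insert 84 → {84, 75, 67, 61, 58, 54}
insert 76 → {84, 76, 75, 67, 61, 58, 54}
insert 66 → {84, 76, 75, 67, 66, 61, 58, 54}
call next patient → 84; now {76, 75, 67, 66, 61, 58, 54}
insert 73 → {76, 75, 73, 67, 66, 61, 58, 54}
insert 59 → {76, 75, 73, 67, 66, 61, 59, 58, 54}
insert 57 → {76, 75, 73, 67, 66, 61, 59, 58, 57, 54}
call next patient → 76; now {75, 73, 67, 66, 61, 59, 58, 57, 54}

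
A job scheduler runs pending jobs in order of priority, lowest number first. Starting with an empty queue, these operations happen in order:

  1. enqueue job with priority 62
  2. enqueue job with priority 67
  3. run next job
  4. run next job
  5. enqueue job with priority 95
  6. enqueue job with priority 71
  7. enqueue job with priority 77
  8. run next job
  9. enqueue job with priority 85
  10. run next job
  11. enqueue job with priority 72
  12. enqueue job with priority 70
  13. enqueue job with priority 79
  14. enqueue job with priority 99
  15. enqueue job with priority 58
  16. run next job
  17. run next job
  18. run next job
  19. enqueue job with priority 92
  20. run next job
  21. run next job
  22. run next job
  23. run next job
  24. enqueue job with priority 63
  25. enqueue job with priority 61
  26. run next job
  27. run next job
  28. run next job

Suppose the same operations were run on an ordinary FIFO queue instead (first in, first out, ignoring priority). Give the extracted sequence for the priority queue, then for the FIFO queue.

insert 62 → {62}
insert 67 → {62, 67}
run next job → 62; now {67}
run next job → 67; now {}
insert 95 → {95}
insert 71 → {71, 95}
insert 77 → {71, 77, 95}
run next job → 71; now {77, 95}
insert 85 → {77, 85, 95}
run next job → 77; now {85, 95}
insert 72 → {72, 85, 95}
insert 70 → {70, 72, 85, 95}
insert 79 → {70, 72, 79, 85, 95}
insert 99 → {70, 72, 79, 85, 95, 99}
insert 58 → {58, 70, 72, 79, 85, 95, 99}
run next job → 58; now {70, 72, 79, 85, 95, 99}
run next job → 70; now {72, 79, 85, 95, 99}
run next job → 72; now {79, 85, 95, 99}
insert 92 → {79, 85, 92, 95, 99}
run next job → 79; now {85, 92, 95, 99}
run next job → 85; now {92, 95, 99}
run next job → 92; now {95, 99}
run next job → 95; now {99}
insert 63 → {63, 99}
insert 61 → {61, 63, 99}
run next job → 61; now {63, 99}
run next job → 63; now {99}
run next job → 99; now {}

priority queue: 62, 67, 71, 77, 58, 70, 72, 79, 85, 92, 95, 61, 63, 99; FIFO queue: 62 → 67 → 95 → 71 → 77 → 85 → 72 → 70 → 79 → 99 → 58 → 92 → 63 → 61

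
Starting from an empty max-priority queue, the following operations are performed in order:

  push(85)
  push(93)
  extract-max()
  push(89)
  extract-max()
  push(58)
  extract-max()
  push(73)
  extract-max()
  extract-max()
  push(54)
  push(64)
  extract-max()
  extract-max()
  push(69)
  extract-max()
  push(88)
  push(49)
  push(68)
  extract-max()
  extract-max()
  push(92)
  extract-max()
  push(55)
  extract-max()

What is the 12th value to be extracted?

55

insert 85 → {85}
insert 93 → {93, 85}
extract-max → 93; now {85}
insert 89 → {89, 85}
extract-max → 89; now {85}
insert 58 → {85, 58}
extract-max → 85; now {58}
insert 73 → {73, 58}
extract-max → 73; now {58}
extract-max → 58; now {}
insert 54 → {54}
insert 64 → {64, 54}
extract-max → 64; now {54}
extract-max → 54; now {}
insert 69 → {69}
extract-max → 69; now {}
insert 88 → {88}
insert 49 → {88, 49}
insert 68 → {88, 68, 49}
extract-max → 88; now {68, 49}
extract-max → 68; now {49}
insert 92 → {92, 49}
extract-max → 92; now {49}
insert 55 → {55, 49}
extract-max → 55; now {49}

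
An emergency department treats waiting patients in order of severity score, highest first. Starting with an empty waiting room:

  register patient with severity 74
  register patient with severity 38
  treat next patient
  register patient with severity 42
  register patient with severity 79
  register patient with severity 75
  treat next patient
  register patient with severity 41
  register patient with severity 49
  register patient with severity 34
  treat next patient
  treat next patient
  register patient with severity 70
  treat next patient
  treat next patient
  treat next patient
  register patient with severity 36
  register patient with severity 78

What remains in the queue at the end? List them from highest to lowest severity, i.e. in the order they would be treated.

insert 74 → {74}
insert 38 → {74, 38}
treat next patient → 74; now {38}
insert 42 → {42, 38}
insert 79 → {79, 42, 38}
insert 75 → {79, 75, 42, 38}
treat next patient → 79; now {75, 42, 38}
insert 41 → {75, 42, 41, 38}
insert 49 → {75, 49, 42, 41, 38}
insert 34 → {75, 49, 42, 41, 38, 34}
treat next patient → 75; now {49, 42, 41, 38, 34}
treat next patient → 49; now {42, 41, 38, 34}
insert 70 → {70, 42, 41, 38, 34}
treat next patient → 70; now {42, 41, 38, 34}
treat next patient → 42; now {41, 38, 34}
treat next patient → 41; now {38, 34}
insert 36 → {38, 36, 34}
insert 78 → {78, 38, 36, 34}

78 → 38 → 36 → 34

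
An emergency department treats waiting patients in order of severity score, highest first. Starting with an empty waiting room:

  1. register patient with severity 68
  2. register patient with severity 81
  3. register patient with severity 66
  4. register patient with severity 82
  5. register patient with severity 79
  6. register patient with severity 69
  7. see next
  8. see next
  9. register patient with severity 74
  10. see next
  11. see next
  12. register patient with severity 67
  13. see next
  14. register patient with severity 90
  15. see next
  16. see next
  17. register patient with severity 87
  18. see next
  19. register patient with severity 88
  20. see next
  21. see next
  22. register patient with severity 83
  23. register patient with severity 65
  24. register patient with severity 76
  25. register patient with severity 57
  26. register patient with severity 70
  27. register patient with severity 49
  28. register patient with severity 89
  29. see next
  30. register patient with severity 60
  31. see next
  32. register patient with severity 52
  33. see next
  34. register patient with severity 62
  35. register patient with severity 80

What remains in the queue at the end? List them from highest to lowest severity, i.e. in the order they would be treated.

80 → 70 → 66 → 65 → 62 → 60 → 57 → 52 → 49

insert 68 → {68}
insert 81 → {81, 68}
insert 66 → {81, 68, 66}
insert 82 → {82, 81, 68, 66}
insert 79 → {82, 81, 79, 68, 66}
insert 69 → {82, 81, 79, 69, 68, 66}
see next → 82; now {81, 79, 69, 68, 66}
see next → 81; now {79, 69, 68, 66}
insert 74 → {79, 74, 69, 68, 66}
see next → 79; now {74, 69, 68, 66}
see next → 74; now {69, 68, 66}
insert 67 → {69, 68, 67, 66}
see next → 69; now {68, 67, 66}
insert 90 → {90, 68, 67, 66}
see next → 90; now {68, 67, 66}
see next → 68; now {67, 66}
insert 87 → {87, 67, 66}
see next → 87; now {67, 66}
insert 88 → {88, 67, 66}
see next → 88; now {67, 66}
see next → 67; now {66}
insert 83 → {83, 66}
insert 65 → {83, 66, 65}
insert 76 → {83, 76, 66, 65}
insert 57 → {83, 76, 66, 65, 57}
insert 70 → {83, 76, 70, 66, 65, 57}
insert 49 → {83, 76, 70, 66, 65, 57, 49}
insert 89 → {89, 83, 76, 70, 66, 65, 57, 49}
see next → 89; now {83, 76, 70, 66, 65, 57, 49}
insert 60 → {83, 76, 70, 66, 65, 60, 57, 49}
see next → 83; now {76, 70, 66, 65, 60, 57, 49}
insert 52 → {76, 70, 66, 65, 60, 57, 52, 49}
see next → 76; now {70, 66, 65, 60, 57, 52, 49}
insert 62 → {70, 66, 65, 62, 60, 57, 52, 49}
insert 80 → {80, 70, 66, 65, 62, 60, 57, 52, 49}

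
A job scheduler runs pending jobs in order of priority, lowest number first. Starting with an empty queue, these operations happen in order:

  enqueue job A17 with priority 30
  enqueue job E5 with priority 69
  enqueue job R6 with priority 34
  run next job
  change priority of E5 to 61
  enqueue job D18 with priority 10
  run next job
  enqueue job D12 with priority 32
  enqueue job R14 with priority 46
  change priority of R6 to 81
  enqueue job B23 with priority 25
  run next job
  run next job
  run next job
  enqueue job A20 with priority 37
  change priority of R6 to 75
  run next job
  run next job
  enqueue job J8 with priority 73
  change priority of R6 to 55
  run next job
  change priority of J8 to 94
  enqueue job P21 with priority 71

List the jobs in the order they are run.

A17 → D18 → B23 → D12 → R14 → A20 → E5 → R6

add A17 (priority 30) → {A17:30}
add E5 (priority 69) → {A17:30, E5:69}
add R6 (priority 34) → {A17:30, R6:34, E5:69}
run next job → A17; now {R6:34, E5:69}
update E5 to priority 61 → {R6:34, E5:61}
add D18 (priority 10) → {D18:10, R6:34, E5:61}
run next job → D18; now {R6:34, E5:61}
add D12 (priority 32) → {D12:32, R6:34, E5:61}
add R14 (priority 46) → {D12:32, R6:34, R14:46, E5:61}
update R6 to priority 81 → {D12:32, R14:46, E5:61, R6:81}
add B23 (priority 25) → {B23:25, D12:32, R14:46, E5:61, R6:81}
run next job → B23; now {D12:32, R14:46, E5:61, R6:81}
run next job → D12; now {R14:46, E5:61, R6:81}
run next job → R14; now {E5:61, R6:81}
add A20 (priority 37) → {A20:37, E5:61, R6:81}
update R6 to priority 75 → {A20:37, E5:61, R6:75}
run next job → A20; now {E5:61, R6:75}
run next job → E5; now {R6:75}
add J8 (priority 73) → {J8:73, R6:75}
update R6 to priority 55 → {R6:55, J8:73}
run next job → R6; now {J8:73}
update J8 to priority 94 → {J8:94}
add P21 (priority 71) → {P21:71, J8:94}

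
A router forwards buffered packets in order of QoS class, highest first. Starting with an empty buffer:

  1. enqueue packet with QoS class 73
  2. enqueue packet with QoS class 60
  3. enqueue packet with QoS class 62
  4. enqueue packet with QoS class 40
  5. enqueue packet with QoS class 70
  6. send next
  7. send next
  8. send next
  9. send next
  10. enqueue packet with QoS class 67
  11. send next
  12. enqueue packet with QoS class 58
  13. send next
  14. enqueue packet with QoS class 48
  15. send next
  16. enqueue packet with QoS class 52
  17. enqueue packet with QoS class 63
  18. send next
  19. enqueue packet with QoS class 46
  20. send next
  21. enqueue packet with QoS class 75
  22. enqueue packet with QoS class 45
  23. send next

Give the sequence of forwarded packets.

[73, 70, 62, 60, 67, 58, 48, 63, 52, 75]

insert 73 → {73}
insert 60 → {73, 60}
insert 62 → {73, 62, 60}
insert 40 → {73, 62, 60, 40}
insert 70 → {73, 70, 62, 60, 40}
send next → 73; now {70, 62, 60, 40}
send next → 70; now {62, 60, 40}
send next → 62; now {60, 40}
send next → 60; now {40}
insert 67 → {67, 40}
send next → 67; now {40}
insert 58 → {58, 40}
send next → 58; now {40}
insert 48 → {48, 40}
send next → 48; now {40}
insert 52 → {52, 40}
insert 63 → {63, 52, 40}
send next → 63; now {52, 40}
insert 46 → {52, 46, 40}
send next → 52; now {46, 40}
insert 75 → {75, 46, 40}
insert 45 → {75, 46, 45, 40}
send next → 75; now {46, 45, 40}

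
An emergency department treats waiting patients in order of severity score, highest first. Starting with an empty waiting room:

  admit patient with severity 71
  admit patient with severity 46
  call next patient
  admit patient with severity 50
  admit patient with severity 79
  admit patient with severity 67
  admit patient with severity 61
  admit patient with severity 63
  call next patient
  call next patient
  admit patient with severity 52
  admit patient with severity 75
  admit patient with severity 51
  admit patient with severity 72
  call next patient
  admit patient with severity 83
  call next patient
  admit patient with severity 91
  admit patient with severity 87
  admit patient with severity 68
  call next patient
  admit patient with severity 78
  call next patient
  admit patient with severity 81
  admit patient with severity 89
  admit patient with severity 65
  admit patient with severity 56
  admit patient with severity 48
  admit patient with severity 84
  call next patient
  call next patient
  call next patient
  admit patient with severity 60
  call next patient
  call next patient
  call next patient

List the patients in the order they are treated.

insert 71 → {71}
insert 46 → {71, 46}
call next patient → 71; now {46}
insert 50 → {50, 46}
insert 79 → {79, 50, 46}
insert 67 → {79, 67, 50, 46}
insert 61 → {79, 67, 61, 50, 46}
insert 63 → {79, 67, 63, 61, 50, 46}
call next patient → 79; now {67, 63, 61, 50, 46}
call next patient → 67; now {63, 61, 50, 46}
insert 52 → {63, 61, 52, 50, 46}
insert 75 → {75, 63, 61, 52, 50, 46}
insert 51 → {75, 63, 61, 52, 51, 50, 46}
insert 72 → {75, 72, 63, 61, 52, 51, 50, 46}
call next patient → 75; now {72, 63, 61, 52, 51, 50, 46}
insert 83 → {83, 72, 63, 61, 52, 51, 50, 46}
call next patient → 83; now {72, 63, 61, 52, 51, 50, 46}
insert 91 → {91, 72, 63, 61, 52, 51, 50, 46}
insert 87 → {91, 87, 72, 63, 61, 52, 51, 50, 46}
insert 68 → {91, 87, 72, 68, 63, 61, 52, 51, 50, 46}
call next patient → 91; now {87, 72, 68, 63, 61, 52, 51, 50, 46}
insert 78 → {87, 78, 72, 68, 63, 61, 52, 51, 50, 46}
call next patient → 87; now {78, 72, 68, 63, 61, 52, 51, 50, 46}
insert 81 → {81, 78, 72, 68, 63, 61, 52, 51, 50, 46}
insert 89 → {89, 81, 78, 72, 68, 63, 61, 52, 51, 50, 46}
insert 65 → {89, 81, 78, 72, 68, 65, 63, 61, 52, 51, 50, 46}
insert 56 → {89, 81, 78, 72, 68, 65, 63, 61, 56, 52, 51, 50, 46}
insert 48 → {89, 81, 78, 72, 68, 65, 63, 61, 56, 52, 51, 50, 48, 46}
insert 84 → {89, 84, 81, 78, 72, 68, 65, 63, 61, 56, 52, 51, 50, 48, 46}
call next patient → 89; now {84, 81, 78, 72, 68, 65, 63, 61, 56, 52, 51, 50, 48, 46}
call next patient → 84; now {81, 78, 72, 68, 65, 63, 61, 56, 52, 51, 50, 48, 46}
call next patient → 81; now {78, 72, 68, 65, 63, 61, 56, 52, 51, 50, 48, 46}
insert 60 → {78, 72, 68, 65, 63, 61, 60, 56, 52, 51, 50, 48, 46}
call next patient → 78; now {72, 68, 65, 63, 61, 60, 56, 52, 51, 50, 48, 46}
call next patient → 72; now {68, 65, 63, 61, 60, 56, 52, 51, 50, 48, 46}
call next patient → 68; now {65, 63, 61, 60, 56, 52, 51, 50, 48, 46}

71 → 79 → 67 → 75 → 83 → 91 → 87 → 89 → 84 → 81 → 78 → 72 → 68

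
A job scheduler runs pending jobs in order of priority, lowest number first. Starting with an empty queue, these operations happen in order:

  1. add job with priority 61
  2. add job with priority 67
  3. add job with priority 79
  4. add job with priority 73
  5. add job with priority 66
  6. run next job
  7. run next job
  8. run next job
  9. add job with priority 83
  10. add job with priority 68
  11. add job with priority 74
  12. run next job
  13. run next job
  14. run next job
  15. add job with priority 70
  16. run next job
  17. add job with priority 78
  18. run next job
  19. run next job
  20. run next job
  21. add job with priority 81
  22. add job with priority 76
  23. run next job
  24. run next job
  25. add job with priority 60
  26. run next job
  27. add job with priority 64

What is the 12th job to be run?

81

insert 61 → {61}
insert 67 → {61, 67}
insert 79 → {61, 67, 79}
insert 73 → {61, 67, 73, 79}
insert 66 → {61, 66, 67, 73, 79}
run next job → 61; now {66, 67, 73, 79}
run next job → 66; now {67, 73, 79}
run next job → 67; now {73, 79}
insert 83 → {73, 79, 83}
insert 68 → {68, 73, 79, 83}
insert 74 → {68, 73, 74, 79, 83}
run next job → 68; now {73, 74, 79, 83}
run next job → 73; now {74, 79, 83}
run next job → 74; now {79, 83}
insert 70 → {70, 79, 83}
run next job → 70; now {79, 83}
insert 78 → {78, 79, 83}
run next job → 78; now {79, 83}
run next job → 79; now {83}
run next job → 83; now {}
insert 81 → {81}
insert 76 → {76, 81}
run next job → 76; now {81}
run next job → 81; now {}
insert 60 → {60}
run next job → 60; now {}
insert 64 → {64}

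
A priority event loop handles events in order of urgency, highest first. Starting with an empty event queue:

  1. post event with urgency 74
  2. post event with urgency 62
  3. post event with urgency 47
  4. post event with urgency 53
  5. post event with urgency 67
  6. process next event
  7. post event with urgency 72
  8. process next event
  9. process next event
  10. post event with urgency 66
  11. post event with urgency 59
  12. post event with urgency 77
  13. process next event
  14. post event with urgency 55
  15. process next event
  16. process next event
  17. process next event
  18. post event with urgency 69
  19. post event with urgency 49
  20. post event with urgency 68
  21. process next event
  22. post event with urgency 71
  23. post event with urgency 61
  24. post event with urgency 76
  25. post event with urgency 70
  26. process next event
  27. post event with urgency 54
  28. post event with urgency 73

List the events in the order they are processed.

[74, 72, 67, 77, 66, 62, 59, 69, 76]

insert 74 → {74}
insert 62 → {74, 62}
insert 47 → {74, 62, 47}
insert 53 → {74, 62, 53, 47}
insert 67 → {74, 67, 62, 53, 47}
process next event → 74; now {67, 62, 53, 47}
insert 72 → {72, 67, 62, 53, 47}
process next event → 72; now {67, 62, 53, 47}
process next event → 67; now {62, 53, 47}
insert 66 → {66, 62, 53, 47}
insert 59 → {66, 62, 59, 53, 47}
insert 77 → {77, 66, 62, 59, 53, 47}
process next event → 77; now {66, 62, 59, 53, 47}
insert 55 → {66, 62, 59, 55, 53, 47}
process next event → 66; now {62, 59, 55, 53, 47}
process next event → 62; now {59, 55, 53, 47}
process next event → 59; now {55, 53, 47}
insert 69 → {69, 55, 53, 47}
insert 49 → {69, 55, 53, 49, 47}
insert 68 → {69, 68, 55, 53, 49, 47}
process next event → 69; now {68, 55, 53, 49, 47}
insert 71 → {71, 68, 55, 53, 49, 47}
insert 61 → {71, 68, 61, 55, 53, 49, 47}
insert 76 → {76, 71, 68, 61, 55, 53, 49, 47}
insert 70 → {76, 71, 70, 68, 61, 55, 53, 49, 47}
process next event → 76; now {71, 70, 68, 61, 55, 53, 49, 47}
insert 54 → {71, 70, 68, 61, 55, 54, 53, 49, 47}
insert 73 → {73, 71, 70, 68, 61, 55, 54, 53, 49, 47}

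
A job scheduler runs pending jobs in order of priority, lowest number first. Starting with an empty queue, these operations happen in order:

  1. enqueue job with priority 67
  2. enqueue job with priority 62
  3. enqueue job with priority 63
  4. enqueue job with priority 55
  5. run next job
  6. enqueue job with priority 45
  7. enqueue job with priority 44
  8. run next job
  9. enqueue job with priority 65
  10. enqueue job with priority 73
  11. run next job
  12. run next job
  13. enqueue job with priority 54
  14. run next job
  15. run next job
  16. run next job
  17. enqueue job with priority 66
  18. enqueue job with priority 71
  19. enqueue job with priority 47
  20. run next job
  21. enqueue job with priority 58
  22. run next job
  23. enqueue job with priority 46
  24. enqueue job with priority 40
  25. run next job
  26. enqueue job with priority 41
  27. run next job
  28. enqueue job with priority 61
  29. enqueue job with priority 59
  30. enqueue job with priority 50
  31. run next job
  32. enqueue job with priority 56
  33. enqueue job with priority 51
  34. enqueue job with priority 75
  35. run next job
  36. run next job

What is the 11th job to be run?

insert 67 → {67}
insert 62 → {62, 67}
insert 63 → {62, 63, 67}
insert 55 → {55, 62, 63, 67}
run next job → 55; now {62, 63, 67}
insert 45 → {45, 62, 63, 67}
insert 44 → {44, 45, 62, 63, 67}
run next job → 44; now {45, 62, 63, 67}
insert 65 → {45, 62, 63, 65, 67}
insert 73 → {45, 62, 63, 65, 67, 73}
run next job → 45; now {62, 63, 65, 67, 73}
run next job → 62; now {63, 65, 67, 73}
insert 54 → {54, 63, 65, 67, 73}
run next job → 54; now {63, 65, 67, 73}
run next job → 63; now {65, 67, 73}
run next job → 65; now {67, 73}
insert 66 → {66, 67, 73}
insert 71 → {66, 67, 71, 73}
insert 47 → {47, 66, 67, 71, 73}
run next job → 47; now {66, 67, 71, 73}
insert 58 → {58, 66, 67, 71, 73}
run next job → 58; now {66, 67, 71, 73}
insert 46 → {46, 66, 67, 71, 73}
insert 40 → {40, 46, 66, 67, 71, 73}
run next job → 40; now {46, 66, 67, 71, 73}
insert 41 → {41, 46, 66, 67, 71, 73}
run next job → 41; now {46, 66, 67, 71, 73}
insert 61 → {46, 61, 66, 67, 71, 73}
insert 59 → {46, 59, 61, 66, 67, 71, 73}
insert 50 → {46, 50, 59, 61, 66, 67, 71, 73}
run next job → 46; now {50, 59, 61, 66, 67, 71, 73}
insert 56 → {50, 56, 59, 61, 66, 67, 71, 73}
insert 51 → {50, 51, 56, 59, 61, 66, 67, 71, 73}
insert 75 → {50, 51, 56, 59, 61, 66, 67, 71, 73, 75}
run next job → 50; now {51, 56, 59, 61, 66, 67, 71, 73, 75}
run next job → 51; now {56, 59, 61, 66, 67, 71, 73, 75}

41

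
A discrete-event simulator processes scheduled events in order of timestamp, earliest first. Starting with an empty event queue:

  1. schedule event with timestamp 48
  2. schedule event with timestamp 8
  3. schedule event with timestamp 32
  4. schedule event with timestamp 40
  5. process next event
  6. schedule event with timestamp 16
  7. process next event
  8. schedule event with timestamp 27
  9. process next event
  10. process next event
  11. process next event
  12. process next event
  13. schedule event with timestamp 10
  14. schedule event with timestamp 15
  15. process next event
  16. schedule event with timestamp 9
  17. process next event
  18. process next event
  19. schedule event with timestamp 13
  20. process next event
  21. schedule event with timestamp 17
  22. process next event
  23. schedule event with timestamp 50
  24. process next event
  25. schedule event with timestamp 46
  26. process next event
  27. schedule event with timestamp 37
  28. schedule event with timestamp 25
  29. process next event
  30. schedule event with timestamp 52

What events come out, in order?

[8, 16, 27, 32, 40, 48, 10, 9, 15, 13, 17, 50, 46, 25]

insert 48 → {48}
insert 8 → {8, 48}
insert 32 → {8, 32, 48}
insert 40 → {8, 32, 40, 48}
process next event → 8; now {32, 40, 48}
insert 16 → {16, 32, 40, 48}
process next event → 16; now {32, 40, 48}
insert 27 → {27, 32, 40, 48}
process next event → 27; now {32, 40, 48}
process next event → 32; now {40, 48}
process next event → 40; now {48}
process next event → 48; now {}
insert 10 → {10}
insert 15 → {10, 15}
process next event → 10; now {15}
insert 9 → {9, 15}
process next event → 9; now {15}
process next event → 15; now {}
insert 13 → {13}
process next event → 13; now {}
insert 17 → {17}
process next event → 17; now {}
insert 50 → {50}
process next event → 50; now {}
insert 46 → {46}
process next event → 46; now {}
insert 37 → {37}
insert 25 → {25, 37}
process next event → 25; now {37}
insert 52 → {37, 52}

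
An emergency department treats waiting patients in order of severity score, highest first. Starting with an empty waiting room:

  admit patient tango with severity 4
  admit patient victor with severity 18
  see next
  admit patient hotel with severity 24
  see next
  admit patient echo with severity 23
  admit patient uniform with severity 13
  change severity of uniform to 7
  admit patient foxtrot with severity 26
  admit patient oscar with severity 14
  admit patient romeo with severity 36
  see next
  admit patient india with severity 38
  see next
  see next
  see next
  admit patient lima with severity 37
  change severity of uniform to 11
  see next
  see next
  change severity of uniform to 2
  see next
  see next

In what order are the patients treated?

add tango (severity 4) → {tango:4}
add victor (severity 18) → {victor:18, tango:4}
see next → victor; now {tango:4}
add hotel (severity 24) → {hotel:24, tango:4}
see next → hotel; now {tango:4}
add echo (severity 23) → {echo:23, tango:4}
add uniform (severity 13) → {echo:23, uniform:13, tango:4}
update uniform to severity 7 → {echo:23, uniform:7, tango:4}
add foxtrot (severity 26) → {foxtrot:26, echo:23, uniform:7, tango:4}
add oscar (severity 14) → {foxtrot:26, echo:23, oscar:14, uniform:7, tango:4}
add romeo (severity 36) → {romeo:36, foxtrot:26, echo:23, oscar:14, uniform:7, tango:4}
see next → romeo; now {foxtrot:26, echo:23, oscar:14, uniform:7, tango:4}
add india (severity 38) → {india:38, foxtrot:26, echo:23, oscar:14, uniform:7, tango:4}
see next → india; now {foxtrot:26, echo:23, oscar:14, uniform:7, tango:4}
see next → foxtrot; now {echo:23, oscar:14, uniform:7, tango:4}
see next → echo; now {oscar:14, uniform:7, tango:4}
add lima (severity 37) → {lima:37, oscar:14, uniform:7, tango:4}
update uniform to severity 11 → {lima:37, oscar:14, uniform:11, tango:4}
see next → lima; now {oscar:14, uniform:11, tango:4}
see next → oscar; now {uniform:11, tango:4}
update uniform to severity 2 → {tango:4, uniform:2}
see next → tango; now {uniform:2}
see next → uniform; now {}

victor → hotel → romeo → india → foxtrot → echo → lima → oscar → tango → uniform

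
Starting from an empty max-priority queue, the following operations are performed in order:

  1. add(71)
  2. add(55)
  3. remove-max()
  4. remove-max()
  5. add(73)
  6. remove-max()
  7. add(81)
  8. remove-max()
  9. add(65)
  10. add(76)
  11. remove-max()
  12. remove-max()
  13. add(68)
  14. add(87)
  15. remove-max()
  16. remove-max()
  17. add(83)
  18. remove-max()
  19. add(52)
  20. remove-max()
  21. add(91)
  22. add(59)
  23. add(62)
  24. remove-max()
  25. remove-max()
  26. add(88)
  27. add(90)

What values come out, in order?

71 → 55 → 73 → 81 → 76 → 65 → 87 → 68 → 83 → 52 → 91 → 62

insert 71 → {71}
insert 55 → {71, 55}
remove-max → 71; now {55}
remove-max → 55; now {}
insert 73 → {73}
remove-max → 73; now {}
insert 81 → {81}
remove-max → 81; now {}
insert 65 → {65}
insert 76 → {76, 65}
remove-max → 76; now {65}
remove-max → 65; now {}
insert 68 → {68}
insert 87 → {87, 68}
remove-max → 87; now {68}
remove-max → 68; now {}
insert 83 → {83}
remove-max → 83; now {}
insert 52 → {52}
remove-max → 52; now {}
insert 91 → {91}
insert 59 → {91, 59}
insert 62 → {91, 62, 59}
remove-max → 91; now {62, 59}
remove-max → 62; now {59}
insert 88 → {88, 59}
insert 90 → {90, 88, 59}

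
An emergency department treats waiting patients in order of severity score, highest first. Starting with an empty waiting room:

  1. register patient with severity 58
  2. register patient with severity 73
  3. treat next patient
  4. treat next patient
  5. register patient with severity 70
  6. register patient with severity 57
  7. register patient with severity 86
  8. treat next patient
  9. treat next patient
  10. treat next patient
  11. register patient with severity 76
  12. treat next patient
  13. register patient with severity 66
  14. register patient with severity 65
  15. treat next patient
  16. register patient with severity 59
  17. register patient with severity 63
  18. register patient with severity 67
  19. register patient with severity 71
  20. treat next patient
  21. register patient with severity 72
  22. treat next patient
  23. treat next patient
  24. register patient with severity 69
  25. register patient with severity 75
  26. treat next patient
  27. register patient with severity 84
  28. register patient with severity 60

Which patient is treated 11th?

insert 58 → {58}
insert 73 → {73, 58}
treat next patient → 73; now {58}
treat next patient → 58; now {}
insert 70 → {70}
insert 57 → {70, 57}
insert 86 → {86, 70, 57}
treat next patient → 86; now {70, 57}
treat next patient → 70; now {57}
treat next patient → 57; now {}
insert 76 → {76}
treat next patient → 76; now {}
insert 66 → {66}
insert 65 → {66, 65}
treat next patient → 66; now {65}
insert 59 → {65, 59}
insert 63 → {65, 63, 59}
insert 67 → {67, 65, 63, 59}
insert 71 → {71, 67, 65, 63, 59}
treat next patient → 71; now {67, 65, 63, 59}
insert 72 → {72, 67, 65, 63, 59}
treat next patient → 72; now {67, 65, 63, 59}
treat next patient → 67; now {65, 63, 59}
insert 69 → {69, 65, 63, 59}
insert 75 → {75, 69, 65, 63, 59}
treat next patient → 75; now {69, 65, 63, 59}
insert 84 → {84, 69, 65, 63, 59}
insert 60 → {84, 69, 65, 63, 60, 59}

75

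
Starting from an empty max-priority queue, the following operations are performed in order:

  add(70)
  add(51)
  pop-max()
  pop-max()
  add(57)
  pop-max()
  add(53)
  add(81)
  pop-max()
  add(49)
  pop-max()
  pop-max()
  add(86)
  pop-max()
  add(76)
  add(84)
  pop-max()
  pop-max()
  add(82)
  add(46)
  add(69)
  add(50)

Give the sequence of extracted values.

70 → 51 → 57 → 81 → 53 → 49 → 86 → 84 → 76

insert 70 → {70}
insert 51 → {70, 51}
pop-max → 70; now {51}
pop-max → 51; now {}
insert 57 → {57}
pop-max → 57; now {}
insert 53 → {53}
insert 81 → {81, 53}
pop-max → 81; now {53}
insert 49 → {53, 49}
pop-max → 53; now {49}
pop-max → 49; now {}
insert 86 → {86}
pop-max → 86; now {}
insert 76 → {76}
insert 84 → {84, 76}
pop-max → 84; now {76}
pop-max → 76; now {}
insert 82 → {82}
insert 46 → {82, 46}
insert 69 → {82, 69, 46}
insert 50 → {82, 69, 50, 46}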